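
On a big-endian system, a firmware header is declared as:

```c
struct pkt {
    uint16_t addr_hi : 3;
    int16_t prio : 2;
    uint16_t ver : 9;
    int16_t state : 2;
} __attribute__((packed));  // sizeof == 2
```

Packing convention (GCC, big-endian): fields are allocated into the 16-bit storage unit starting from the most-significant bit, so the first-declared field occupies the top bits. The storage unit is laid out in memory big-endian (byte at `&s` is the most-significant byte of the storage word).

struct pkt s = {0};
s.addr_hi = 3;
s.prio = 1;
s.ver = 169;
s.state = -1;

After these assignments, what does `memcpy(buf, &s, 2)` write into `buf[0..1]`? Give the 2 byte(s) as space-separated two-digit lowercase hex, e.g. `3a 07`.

6a a7

addr_hi (3b) val=3 bits=0x3 at bit 13: 0x6000
prio (2b) val=1 bits=0x1 at bit 11: 0x6800
ver (9b) val=169 bits=0xa9 at bit 2: 0x6aa4
state (2b) val=-1 bits=0x3 at bit 0: 0x6aa7
word = 0x6aa7 → big-endian bytes:
  [0]=0x6a  [1]=0xa7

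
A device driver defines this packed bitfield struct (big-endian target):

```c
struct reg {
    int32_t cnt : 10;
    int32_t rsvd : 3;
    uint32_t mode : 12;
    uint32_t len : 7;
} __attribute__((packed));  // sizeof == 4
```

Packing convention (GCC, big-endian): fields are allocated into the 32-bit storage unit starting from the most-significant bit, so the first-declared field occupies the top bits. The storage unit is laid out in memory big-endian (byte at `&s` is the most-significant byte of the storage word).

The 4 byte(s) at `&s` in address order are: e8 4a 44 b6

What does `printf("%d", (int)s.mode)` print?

[0]=0xe8 [1]=0x4a [2]=0x44 [3]=0xb6 (big-endian) → word 0xe84a44b6
cnt [22+:10] = (word>>22) & 0x3ff = 929
rsvd [19+:3] = (word>>19) & 0x7 = 1
mode [7+:12] = (word>>7) & 0xfff = 1161  ←
len [0+:7] = (word>>0) & 0x7f = 54

1161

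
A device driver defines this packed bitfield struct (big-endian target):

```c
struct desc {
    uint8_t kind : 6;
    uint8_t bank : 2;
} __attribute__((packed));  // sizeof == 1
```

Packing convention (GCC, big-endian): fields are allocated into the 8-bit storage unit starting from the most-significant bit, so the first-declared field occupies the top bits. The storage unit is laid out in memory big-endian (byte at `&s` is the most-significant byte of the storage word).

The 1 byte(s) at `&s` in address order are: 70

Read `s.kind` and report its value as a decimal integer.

[0]=0x70 (big-endian) → word 0x70
kind [2+:6] = (word>>2) & 0x3f = 28  ←
bank [0+:2] = (word>>0) & 0x3 = 0

28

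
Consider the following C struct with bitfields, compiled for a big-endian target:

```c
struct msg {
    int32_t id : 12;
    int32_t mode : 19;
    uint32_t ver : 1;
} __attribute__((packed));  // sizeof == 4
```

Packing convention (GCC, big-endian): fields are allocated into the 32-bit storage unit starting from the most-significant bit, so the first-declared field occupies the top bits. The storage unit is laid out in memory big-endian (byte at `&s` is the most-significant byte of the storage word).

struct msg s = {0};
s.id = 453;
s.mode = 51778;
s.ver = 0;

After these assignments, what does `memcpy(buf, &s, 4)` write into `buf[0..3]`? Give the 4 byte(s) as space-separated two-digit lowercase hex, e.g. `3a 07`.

1c 51 94 84

[20+:12] id=453 & 0xfff = 0x1c5; word=0x1c500000
[1+:19] mode=51778 & 0x7ffff = 0xca42; word=0x1c519484
[0+:1] ver=0 & 0x1 = 0x0; word=0x1c519484
word = 0x1c519484 → big-endian bytes:
  [0]=0x1c  [1]=0x51  [2]=0x94  [3]=0x84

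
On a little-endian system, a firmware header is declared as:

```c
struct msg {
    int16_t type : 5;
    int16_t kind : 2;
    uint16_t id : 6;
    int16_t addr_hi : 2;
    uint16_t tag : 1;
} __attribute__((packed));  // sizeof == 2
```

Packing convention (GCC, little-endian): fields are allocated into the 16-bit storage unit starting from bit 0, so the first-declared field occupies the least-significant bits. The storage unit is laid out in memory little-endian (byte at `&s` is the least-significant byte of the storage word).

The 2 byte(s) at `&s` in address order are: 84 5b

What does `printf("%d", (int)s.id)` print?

55

[0]=0x84 [1]=0x5b (little-endian) → word 0x5b84
type [0+:5] = (word>>0) & 0x1f = 4
kind [5+:2] = (word>>5) & 0x3 = 0
id [7+:6] = (word>>7) & 0x3f = 55  ←
addr_hi [13+:2] = (word>>13) & 0x3 = 2
tag [15+:1] = (word>>15) & 0x1 = 0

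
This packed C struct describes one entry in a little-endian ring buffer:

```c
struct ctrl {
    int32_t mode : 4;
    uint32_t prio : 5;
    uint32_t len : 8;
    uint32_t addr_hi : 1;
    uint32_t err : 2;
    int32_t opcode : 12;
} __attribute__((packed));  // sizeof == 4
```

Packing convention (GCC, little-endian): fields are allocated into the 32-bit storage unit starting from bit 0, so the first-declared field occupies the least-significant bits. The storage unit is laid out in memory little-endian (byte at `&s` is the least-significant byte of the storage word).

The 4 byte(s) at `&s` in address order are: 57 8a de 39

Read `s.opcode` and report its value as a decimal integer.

[0]=0x57 [1]=0x8a [2]=0xde [3]=0x39 (little-endian) → word 0x39de8a57
mode [0+:4] = (word>>0) & 0xf = 7
prio [4+:5] = (word>>4) & 0x1f = 5
len [9+:8] = (word>>9) & 0xff = 69
addr_hi [17+:1] = (word>>17) & 0x1 = 1
err [18+:2] = (word>>18) & 0x3 = 3
opcode [20+:12] = (word>>20) & 0xfff = 925  ←
opcode signed 12b, MSB=0: value = 925

925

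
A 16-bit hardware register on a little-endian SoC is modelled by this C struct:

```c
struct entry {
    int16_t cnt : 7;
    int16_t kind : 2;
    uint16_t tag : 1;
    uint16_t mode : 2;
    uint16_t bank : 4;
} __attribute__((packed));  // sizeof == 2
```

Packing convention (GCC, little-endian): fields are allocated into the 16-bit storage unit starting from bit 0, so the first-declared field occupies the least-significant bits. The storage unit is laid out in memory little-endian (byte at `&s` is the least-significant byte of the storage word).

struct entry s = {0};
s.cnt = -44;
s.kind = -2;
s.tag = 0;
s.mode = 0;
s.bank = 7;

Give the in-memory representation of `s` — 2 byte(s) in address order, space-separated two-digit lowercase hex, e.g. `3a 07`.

54 71

cnt (7b) val=-44 bits=0x54 at bit 0: 0x0054
kind (2b) val=-2 bits=0x2 at bit 7: 0x0154
tag (1b) val=0 bits=0x0 at bit 9: 0x0154
mode (2b) val=0 bits=0x0 at bit 10: 0x0154
bank (4b) val=7 bits=0x7 at bit 12: 0x7154
word = 0x7154 → little-endian bytes:
  [0]=0x54  [1]=0x71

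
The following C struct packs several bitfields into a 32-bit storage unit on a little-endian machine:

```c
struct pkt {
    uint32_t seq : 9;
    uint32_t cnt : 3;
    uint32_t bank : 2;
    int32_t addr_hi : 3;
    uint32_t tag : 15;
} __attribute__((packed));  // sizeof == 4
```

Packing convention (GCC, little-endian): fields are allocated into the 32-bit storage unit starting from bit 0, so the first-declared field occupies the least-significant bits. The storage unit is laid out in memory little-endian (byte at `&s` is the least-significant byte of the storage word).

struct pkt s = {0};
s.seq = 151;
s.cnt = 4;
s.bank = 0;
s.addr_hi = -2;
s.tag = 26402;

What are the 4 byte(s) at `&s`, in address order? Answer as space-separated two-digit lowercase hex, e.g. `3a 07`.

[0+:9] seq=151 & 0x1ff = 0x97; word=0x00000097
[9+:3] cnt=4 & 0x7 = 0x4; word=0x00000897
[12+:2] bank=0 & 0x3 = 0x0; word=0x00000897
[14+:3] addr_hi=-2 & 0x7 = 0x6; word=0x00018897
[17+:15] tag=26402 & 0x7fff = 0x6722; word=0xce458897
word = 0xce458897 → little-endian bytes:
  [0]=0x97  [1]=0x88  [2]=0x45  [3]=0xce

97 88 45 ce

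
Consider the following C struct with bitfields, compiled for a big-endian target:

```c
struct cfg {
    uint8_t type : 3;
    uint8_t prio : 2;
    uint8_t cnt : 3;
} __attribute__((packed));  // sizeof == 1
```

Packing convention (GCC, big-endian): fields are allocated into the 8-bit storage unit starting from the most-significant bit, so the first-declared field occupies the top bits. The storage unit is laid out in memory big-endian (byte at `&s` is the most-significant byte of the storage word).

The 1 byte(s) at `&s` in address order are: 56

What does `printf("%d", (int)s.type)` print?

2

[0]=0x56 (big-endian) → word 0x56
type:3 @ bit 5 → (0x56>>5)&0x7 = 0x2  ←
prio:2 @ bit 3 → (0x56>>3)&0x3 = 0x2
cnt:3 @ bit 0 → (0x56>>0)&0x7 = 0x6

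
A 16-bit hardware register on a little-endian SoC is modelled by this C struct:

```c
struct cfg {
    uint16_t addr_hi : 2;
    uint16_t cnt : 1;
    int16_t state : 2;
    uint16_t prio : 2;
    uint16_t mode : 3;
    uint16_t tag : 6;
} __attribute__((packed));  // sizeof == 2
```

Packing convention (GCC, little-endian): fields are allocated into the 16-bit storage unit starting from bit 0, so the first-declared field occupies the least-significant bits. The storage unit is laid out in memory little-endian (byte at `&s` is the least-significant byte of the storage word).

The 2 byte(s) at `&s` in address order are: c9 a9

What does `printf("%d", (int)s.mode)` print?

3

[0]=0xc9 [1]=0xa9 (little-endian) → word 0xa9c9
addr_hi [0+:2] = (word>>0) & 0x3 = 1
cnt [2+:1] = (word>>2) & 0x1 = 0
state [3+:2] = (word>>3) & 0x3 = 1
prio [5+:2] = (word>>5) & 0x3 = 2
mode [7+:3] = (word>>7) & 0x7 = 3  ←
tag [10+:6] = (word>>10) & 0x3f = 42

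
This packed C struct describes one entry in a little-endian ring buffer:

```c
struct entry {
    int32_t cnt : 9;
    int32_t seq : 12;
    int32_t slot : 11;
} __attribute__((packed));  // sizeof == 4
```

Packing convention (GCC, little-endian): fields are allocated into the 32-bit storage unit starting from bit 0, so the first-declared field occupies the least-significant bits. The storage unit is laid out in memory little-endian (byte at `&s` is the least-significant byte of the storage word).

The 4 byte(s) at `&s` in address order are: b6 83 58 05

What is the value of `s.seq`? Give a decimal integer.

-959

[0]=0xb6 [1]=0x83 [2]=0x58 [3]=0x05 (little-endian) → word 0x055883b6
cnt:9 @ bit 0 → (0x055883b6>>0)&0x1ff = 0x1b6
seq:12 @ bit 9 → (0x055883b6>>9)&0xfff = 0xc41  ←
slot:11 @ bit 21 → (0x055883b6>>21)&0x7ff = 0x2a
seq signed 12b, MSB=1: 3137 - 4096 = -959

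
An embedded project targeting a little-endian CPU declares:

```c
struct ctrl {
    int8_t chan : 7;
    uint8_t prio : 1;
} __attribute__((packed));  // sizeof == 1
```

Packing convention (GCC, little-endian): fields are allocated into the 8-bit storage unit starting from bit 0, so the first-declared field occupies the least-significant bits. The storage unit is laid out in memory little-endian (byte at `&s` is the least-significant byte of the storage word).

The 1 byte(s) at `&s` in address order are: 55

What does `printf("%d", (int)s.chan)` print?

-43

[0]=0x55 (little-endian) → word 0x55
chan:7 @ bit 0 → (0x55>>0)&0x7f = 0x55  ←
prio:1 @ bit 7 → (0x55>>7)&0x1 = 0x0
chan signed 7b, MSB=1: 85 - 128 = -43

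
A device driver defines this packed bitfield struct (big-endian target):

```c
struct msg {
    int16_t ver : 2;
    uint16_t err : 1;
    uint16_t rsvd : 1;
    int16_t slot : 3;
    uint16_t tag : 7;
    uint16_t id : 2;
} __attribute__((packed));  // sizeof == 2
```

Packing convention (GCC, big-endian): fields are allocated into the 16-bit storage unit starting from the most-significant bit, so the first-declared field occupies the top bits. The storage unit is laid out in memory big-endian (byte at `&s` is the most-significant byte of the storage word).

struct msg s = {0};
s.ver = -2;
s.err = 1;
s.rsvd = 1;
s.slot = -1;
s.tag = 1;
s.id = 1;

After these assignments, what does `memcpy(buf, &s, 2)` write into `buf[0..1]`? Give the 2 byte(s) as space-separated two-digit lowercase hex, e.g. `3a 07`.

[14+:2] ver=-2 & 0x3 = 0x2; word=0x8000
[13+:1] err=1 & 0x1 = 0x1; word=0xa000
[12+:1] rsvd=1 & 0x1 = 0x1; word=0xb000
[9+:3] slot=-1 & 0x7 = 0x7; word=0xbe00
[2+:7] tag=1 & 0x7f = 0x1; word=0xbe04
[0+:2] id=1 & 0x3 = 0x1; word=0xbe05
word = 0xbe05 → big-endian bytes:
  [0]=0xbe  [1]=0x05

be 05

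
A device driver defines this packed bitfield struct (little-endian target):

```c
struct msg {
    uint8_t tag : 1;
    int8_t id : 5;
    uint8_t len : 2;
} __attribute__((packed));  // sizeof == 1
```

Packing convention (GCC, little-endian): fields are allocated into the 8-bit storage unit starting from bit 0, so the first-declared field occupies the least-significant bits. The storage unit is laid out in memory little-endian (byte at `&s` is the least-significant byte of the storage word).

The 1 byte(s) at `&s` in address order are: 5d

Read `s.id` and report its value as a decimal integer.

14

[0]=0x5d (little-endian) → word 0x5d
tag:1 @ bit 0 → (0x5d>>0)&0x1 = 0x1
id:5 @ bit 1 → (0x5d>>1)&0x1f = 0xe  ←
len:2 @ bit 6 → (0x5d>>6)&0x3 = 0x1
id signed 5b, MSB=0: value = 14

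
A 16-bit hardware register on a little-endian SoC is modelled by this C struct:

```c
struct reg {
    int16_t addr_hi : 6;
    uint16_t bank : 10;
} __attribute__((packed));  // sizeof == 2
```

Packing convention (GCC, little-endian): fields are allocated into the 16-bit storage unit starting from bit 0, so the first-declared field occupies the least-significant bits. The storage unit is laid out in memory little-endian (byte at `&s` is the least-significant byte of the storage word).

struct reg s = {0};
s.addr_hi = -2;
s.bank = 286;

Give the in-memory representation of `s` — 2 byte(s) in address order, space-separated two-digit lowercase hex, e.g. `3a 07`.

be 47

addr_hi (6b) val=-2 bits=0x3e at bit 0: 0x003e
bank (10b) val=286 bits=0x11e at bit 6: 0x47be
word = 0x47be → little-endian bytes:
  [0]=0xbe  [1]=0x47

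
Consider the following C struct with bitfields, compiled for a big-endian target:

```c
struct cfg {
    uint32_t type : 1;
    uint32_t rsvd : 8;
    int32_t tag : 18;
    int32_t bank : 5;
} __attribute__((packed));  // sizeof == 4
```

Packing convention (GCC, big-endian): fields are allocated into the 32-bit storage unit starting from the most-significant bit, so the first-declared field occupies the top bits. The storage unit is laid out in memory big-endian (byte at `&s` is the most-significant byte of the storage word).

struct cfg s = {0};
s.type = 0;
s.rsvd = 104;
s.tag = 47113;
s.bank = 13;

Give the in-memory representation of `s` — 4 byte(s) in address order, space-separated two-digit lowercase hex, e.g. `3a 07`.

34 17 01 2d

[31+:1] type=0 & 0x1 = 0x0; word=0x00000000
[23+:8] rsvd=104 & 0xff = 0x68; word=0x34000000
[5+:18] tag=47113 & 0x3ffff = 0xb809; word=0x34170120
[0+:5] bank=13 & 0x1f = 0xd; word=0x3417012d
word = 0x3417012d → big-endian bytes:
  [0]=0x34  [1]=0x17  [2]=0x01  [3]=0x2d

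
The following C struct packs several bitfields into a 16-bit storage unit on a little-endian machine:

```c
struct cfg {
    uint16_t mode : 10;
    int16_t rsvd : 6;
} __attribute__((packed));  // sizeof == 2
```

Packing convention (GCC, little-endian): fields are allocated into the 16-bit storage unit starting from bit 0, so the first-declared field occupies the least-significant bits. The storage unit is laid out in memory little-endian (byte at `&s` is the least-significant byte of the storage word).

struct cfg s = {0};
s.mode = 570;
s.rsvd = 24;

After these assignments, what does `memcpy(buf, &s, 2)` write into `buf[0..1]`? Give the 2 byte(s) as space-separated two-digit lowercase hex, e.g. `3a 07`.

[0+:10] mode=570 & 0x3ff = 0x23a; word=0x023a
[10+:6] rsvd=24 & 0x3f = 0x18; word=0x623a
word = 0x623a → little-endian bytes:
  [0]=0x3a  [1]=0x62

3a 62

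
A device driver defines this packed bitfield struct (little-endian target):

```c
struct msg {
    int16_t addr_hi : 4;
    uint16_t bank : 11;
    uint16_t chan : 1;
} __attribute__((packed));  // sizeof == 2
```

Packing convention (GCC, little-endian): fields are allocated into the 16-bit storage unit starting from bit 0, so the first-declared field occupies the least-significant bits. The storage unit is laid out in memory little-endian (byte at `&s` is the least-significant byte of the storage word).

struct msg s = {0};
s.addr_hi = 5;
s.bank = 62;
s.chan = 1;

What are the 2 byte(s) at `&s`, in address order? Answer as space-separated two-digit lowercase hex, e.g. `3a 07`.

[0+:4] addr_hi=5 & 0xf = 0x5; word=0x0005
[4+:11] bank=62 & 0x7ff = 0x3e; word=0x03e5
[15+:1] chan=1 & 0x1 = 0x1; word=0x83e5
word = 0x83e5 → little-endian bytes:
  [0]=0xe5  [1]=0x83

e5 83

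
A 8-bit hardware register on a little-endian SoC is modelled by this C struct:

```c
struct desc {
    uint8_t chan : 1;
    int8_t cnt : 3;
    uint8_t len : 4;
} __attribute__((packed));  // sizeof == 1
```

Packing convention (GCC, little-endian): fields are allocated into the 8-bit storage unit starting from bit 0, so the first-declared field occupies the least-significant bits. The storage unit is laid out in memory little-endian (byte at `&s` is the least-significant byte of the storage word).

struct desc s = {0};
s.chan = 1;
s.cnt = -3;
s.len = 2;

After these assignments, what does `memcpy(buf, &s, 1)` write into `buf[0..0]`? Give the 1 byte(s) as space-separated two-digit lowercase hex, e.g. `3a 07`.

[0+:1] chan=1 & 0x1 = 0x1; word=0x01
[1+:3] cnt=-3 & 0x7 = 0x5; word=0x0b
[4+:4] len=2 & 0xf = 0x2; word=0x2b
word = 0x2b → little-endian bytes:
  [0]=0x2b

2b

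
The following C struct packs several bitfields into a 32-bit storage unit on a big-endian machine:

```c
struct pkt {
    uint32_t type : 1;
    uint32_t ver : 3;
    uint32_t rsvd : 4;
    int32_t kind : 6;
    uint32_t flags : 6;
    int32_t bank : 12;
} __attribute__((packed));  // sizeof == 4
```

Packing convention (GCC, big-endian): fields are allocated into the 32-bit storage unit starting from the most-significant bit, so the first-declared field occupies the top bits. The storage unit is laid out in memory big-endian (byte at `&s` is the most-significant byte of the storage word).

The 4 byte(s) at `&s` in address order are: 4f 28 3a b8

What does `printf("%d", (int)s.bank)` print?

[0]=0x4f [1]=0x28 [2]=0x3a [3]=0xb8 (big-endian) → word 0x4f283ab8
type:1 @ bit 31 → (0x4f283ab8>>31)&0x1 = 0x0
ver:3 @ bit 28 → (0x4f283ab8>>28)&0x7 = 0x4
rsvd:4 @ bit 24 → (0x4f283ab8>>24)&0xf = 0xf
kind:6 @ bit 18 → (0x4f283ab8>>18)&0x3f = 0xa
flags:6 @ bit 12 → (0x4f283ab8>>12)&0x3f = 0x3
bank:12 @ bit 0 → (0x4f283ab8>>0)&0xfff = 0xab8  ←
bank signed 12b, MSB=1: 2744 - 4096 = -1352

-1352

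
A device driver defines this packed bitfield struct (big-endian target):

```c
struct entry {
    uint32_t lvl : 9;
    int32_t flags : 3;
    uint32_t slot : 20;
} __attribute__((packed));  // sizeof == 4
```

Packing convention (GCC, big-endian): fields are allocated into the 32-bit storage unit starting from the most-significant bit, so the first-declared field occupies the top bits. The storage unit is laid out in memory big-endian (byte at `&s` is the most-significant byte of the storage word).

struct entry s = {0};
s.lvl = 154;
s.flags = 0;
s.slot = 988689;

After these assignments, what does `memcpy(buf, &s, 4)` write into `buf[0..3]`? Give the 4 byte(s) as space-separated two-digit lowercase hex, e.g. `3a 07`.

4d 0f 16 11

lvl (9b) val=154 bits=0x9a at bit 23: 0x4d000000
flags (3b) val=0 bits=0x0 at bit 20: 0x4d000000
slot (20b) val=988689 bits=0xf1611 at bit 0: 0x4d0f1611
word = 0x4d0f1611 → big-endian bytes:
  [0]=0x4d  [1]=0x0f  [2]=0x16  [3]=0x11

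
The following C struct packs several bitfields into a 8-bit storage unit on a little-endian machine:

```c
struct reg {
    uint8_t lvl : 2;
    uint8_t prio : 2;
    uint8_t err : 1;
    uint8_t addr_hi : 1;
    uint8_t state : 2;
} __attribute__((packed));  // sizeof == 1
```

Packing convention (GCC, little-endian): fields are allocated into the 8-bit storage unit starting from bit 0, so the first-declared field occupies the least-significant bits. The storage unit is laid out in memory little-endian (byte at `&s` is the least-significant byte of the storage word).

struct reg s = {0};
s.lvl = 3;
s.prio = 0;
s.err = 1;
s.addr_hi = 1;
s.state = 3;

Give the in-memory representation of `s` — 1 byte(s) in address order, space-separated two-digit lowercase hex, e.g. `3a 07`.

[0+:2] lvl=3 & 0x3 = 0x3; word=0x03
[2+:2] prio=0 & 0x3 = 0x0; word=0x03
[4+:1] err=1 & 0x1 = 0x1; word=0x13
[5+:1] addr_hi=1 & 0x1 = 0x1; word=0x33
[6+:2] state=3 & 0x3 = 0x3; word=0xf3
word = 0xf3 → little-endian bytes:
  [0]=0xf3

f3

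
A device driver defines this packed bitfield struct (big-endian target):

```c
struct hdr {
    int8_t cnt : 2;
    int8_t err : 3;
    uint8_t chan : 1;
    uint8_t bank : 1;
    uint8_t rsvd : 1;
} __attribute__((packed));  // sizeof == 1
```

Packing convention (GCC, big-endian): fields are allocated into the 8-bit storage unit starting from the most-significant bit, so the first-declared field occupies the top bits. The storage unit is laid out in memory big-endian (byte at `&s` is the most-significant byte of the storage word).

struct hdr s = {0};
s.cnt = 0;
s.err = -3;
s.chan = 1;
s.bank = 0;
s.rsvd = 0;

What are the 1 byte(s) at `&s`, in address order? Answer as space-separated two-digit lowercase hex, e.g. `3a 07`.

cnt (2b) val=0 bits=0x0 at bit 6: 0x00
err (3b) val=-3 bits=0x5 at bit 3: 0x28
chan (1b) val=1 bits=0x1 at bit 2: 0x2c
bank (1b) val=0 bits=0x0 at bit 1: 0x2c
rsvd (1b) val=0 bits=0x0 at bit 0: 0x2c
word = 0x2c → big-endian bytes:
  [0]=0x2c

2c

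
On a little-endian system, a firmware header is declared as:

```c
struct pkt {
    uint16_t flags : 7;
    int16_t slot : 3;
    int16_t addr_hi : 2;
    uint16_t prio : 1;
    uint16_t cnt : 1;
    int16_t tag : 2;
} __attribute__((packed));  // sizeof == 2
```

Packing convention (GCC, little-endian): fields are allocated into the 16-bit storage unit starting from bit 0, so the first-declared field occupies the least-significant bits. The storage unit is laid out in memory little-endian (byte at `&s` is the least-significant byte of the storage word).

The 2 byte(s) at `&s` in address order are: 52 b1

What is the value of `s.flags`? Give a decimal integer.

[0]=0x52 [1]=0xb1 (little-endian) → word 0xb152
flags [0+:7] = (word>>0) & 0x7f = 82  ←
slot [7+:3] = (word>>7) & 0x7 = 2
addr_hi [10+:2] = (word>>10) & 0x3 = 0
prio [12+:1] = (word>>12) & 0x1 = 1
cnt [13+:1] = (word>>13) & 0x1 = 1
tag [14+:2] = (word>>14) & 0x3 = 2

82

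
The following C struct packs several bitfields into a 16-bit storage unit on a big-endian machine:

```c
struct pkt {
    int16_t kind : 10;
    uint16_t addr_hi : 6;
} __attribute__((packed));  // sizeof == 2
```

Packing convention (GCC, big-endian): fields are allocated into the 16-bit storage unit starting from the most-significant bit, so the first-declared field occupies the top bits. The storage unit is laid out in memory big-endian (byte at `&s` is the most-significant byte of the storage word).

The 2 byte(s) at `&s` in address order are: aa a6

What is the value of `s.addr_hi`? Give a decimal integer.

38

[0]=0xaa [1]=0xa6 (big-endian) → word 0xaaa6
kind [6+:10] = (word>>6) & 0x3ff = 682
addr_hi [0+:6] = (word>>0) & 0x3f = 38  ←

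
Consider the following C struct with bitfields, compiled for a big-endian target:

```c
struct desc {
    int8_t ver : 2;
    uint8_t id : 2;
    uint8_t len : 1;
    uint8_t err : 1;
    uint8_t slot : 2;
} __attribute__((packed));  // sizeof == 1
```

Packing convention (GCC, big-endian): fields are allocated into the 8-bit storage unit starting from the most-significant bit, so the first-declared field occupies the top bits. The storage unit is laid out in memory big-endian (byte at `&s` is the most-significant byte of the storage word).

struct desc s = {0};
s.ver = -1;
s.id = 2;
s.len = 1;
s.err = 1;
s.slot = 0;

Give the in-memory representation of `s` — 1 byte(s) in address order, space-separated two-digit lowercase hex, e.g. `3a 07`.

ec

ver (2b) val=-1 bits=0x3 at bit 6: 0xc0
id (2b) val=2 bits=0x2 at bit 4: 0xe0
len (1b) val=1 bits=0x1 at bit 3: 0xe8
err (1b) val=1 bits=0x1 at bit 2: 0xec
slot (2b) val=0 bits=0x0 at bit 0: 0xec
word = 0xec → big-endian bytes:
  [0]=0xec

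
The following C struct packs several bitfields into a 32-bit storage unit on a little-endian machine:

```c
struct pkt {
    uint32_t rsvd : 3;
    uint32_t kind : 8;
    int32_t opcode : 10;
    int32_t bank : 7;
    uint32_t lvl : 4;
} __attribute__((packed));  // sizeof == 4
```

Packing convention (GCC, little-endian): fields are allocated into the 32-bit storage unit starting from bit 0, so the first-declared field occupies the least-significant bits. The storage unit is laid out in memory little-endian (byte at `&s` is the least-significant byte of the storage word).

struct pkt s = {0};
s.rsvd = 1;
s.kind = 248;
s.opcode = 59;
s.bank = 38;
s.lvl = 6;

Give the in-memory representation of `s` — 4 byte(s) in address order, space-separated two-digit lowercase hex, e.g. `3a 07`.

c1 df c1 64

rsvd:3 = 1 → 0x1 << 0 → word 0x00000001
kind:8 = 248 → 0xf8 << 3 → word 0x000007c1
opcode:10 = 59 → 0x3b << 11 → word 0x0001dfc1
bank:7 = 38 → 0x26 << 21 → word 0x04c1dfc1
lvl:4 = 6 → 0x6 << 28 → word 0x64c1dfc1
word = 0x64c1dfc1 → little-endian bytes:
  [0]=0xc1  [1]=0xdf  [2]=0xc1  [3]=0x64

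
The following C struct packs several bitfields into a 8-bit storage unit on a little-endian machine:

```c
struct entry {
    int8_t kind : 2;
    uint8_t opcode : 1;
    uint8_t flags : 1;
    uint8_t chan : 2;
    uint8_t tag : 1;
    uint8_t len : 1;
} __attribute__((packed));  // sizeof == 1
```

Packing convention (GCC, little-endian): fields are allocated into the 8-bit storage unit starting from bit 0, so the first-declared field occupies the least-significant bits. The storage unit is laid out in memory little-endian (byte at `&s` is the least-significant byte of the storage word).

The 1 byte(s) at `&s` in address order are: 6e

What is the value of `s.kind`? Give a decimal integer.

-2

[0]=0x6e (little-endian) → word 0x6e
kind [0+:2] = (word>>0) & 0x3 = 2  ←
opcode [2+:1] = (word>>2) & 0x1 = 1
flags [3+:1] = (word>>3) & 0x1 = 1
chan [4+:2] = (word>>4) & 0x3 = 2
tag [6+:1] = (word>>6) & 0x1 = 1
len [7+:1] = (word>>7) & 0x1 = 0
kind signed 2b, MSB=1: 2 - 4 = -2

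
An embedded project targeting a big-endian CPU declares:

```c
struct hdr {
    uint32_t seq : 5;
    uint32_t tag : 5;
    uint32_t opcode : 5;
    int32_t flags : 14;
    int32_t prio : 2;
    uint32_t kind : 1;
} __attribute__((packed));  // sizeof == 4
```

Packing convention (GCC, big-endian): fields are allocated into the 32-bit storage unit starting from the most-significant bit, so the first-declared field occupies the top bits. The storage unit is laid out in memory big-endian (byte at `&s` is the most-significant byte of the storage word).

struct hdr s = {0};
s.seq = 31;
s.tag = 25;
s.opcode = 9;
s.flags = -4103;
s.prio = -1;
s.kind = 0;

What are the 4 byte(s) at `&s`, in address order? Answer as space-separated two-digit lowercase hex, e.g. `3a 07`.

fe 53 7f ce

seq:5 = 31 → 0x1f << 27 → word 0xf8000000
tag:5 = 25 → 0x19 << 22 → word 0xfe400000
opcode:5 = 9 → 0x9 << 17 → word 0xfe520000
flags:14 = -4103 → 0x2ff9 << 3 → word 0xfe537fc8
prio:2 = -1 → 0x3 << 1 → word 0xfe537fce
kind:1 = 0 → 0x0 << 0 → word 0xfe537fce
word = 0xfe537fce → big-endian bytes:
  [0]=0xfe  [1]=0x53  [2]=0x7f  [3]=0xce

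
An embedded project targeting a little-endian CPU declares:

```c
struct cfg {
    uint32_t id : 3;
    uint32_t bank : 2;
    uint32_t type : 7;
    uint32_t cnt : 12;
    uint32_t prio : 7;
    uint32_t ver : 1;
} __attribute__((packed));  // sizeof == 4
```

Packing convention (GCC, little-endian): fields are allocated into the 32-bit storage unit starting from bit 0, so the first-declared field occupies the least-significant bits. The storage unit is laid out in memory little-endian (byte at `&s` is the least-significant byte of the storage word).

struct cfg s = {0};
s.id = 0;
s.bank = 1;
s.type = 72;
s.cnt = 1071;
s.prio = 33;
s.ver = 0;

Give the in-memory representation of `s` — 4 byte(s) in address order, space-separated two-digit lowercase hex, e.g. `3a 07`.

id (3b) val=0 bits=0x0 at bit 0: 0x00000000
bank (2b) val=1 bits=0x1 at bit 3: 0x00000008
type (7b) val=72 bits=0x48 at bit 5: 0x00000908
cnt (12b) val=1071 bits=0x42f at bit 12: 0x0042f908
prio (7b) val=33 bits=0x21 at bit 24: 0x2142f908
ver (1b) val=0 bits=0x0 at bit 31: 0x2142f908
word = 0x2142f908 → little-endian bytes:
  [0]=0x08  [1]=0xf9  [2]=0x42  [3]=0x21

08 f9 42 21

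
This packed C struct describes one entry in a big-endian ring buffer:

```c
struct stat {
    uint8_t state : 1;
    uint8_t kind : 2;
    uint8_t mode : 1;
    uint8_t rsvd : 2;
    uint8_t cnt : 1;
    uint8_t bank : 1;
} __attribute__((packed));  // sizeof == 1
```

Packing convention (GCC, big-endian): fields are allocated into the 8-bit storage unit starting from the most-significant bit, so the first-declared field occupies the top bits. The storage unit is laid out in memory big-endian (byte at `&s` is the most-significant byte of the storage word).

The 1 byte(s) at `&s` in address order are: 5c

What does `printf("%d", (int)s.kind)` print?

[0]=0x5c (big-endian) → word 0x5c
state:1 @ bit 7 → (0x5c>>7)&0x1 = 0x0
kind:2 @ bit 5 → (0x5c>>5)&0x3 = 0x2  ←
mode:1 @ bit 4 → (0x5c>>4)&0x1 = 0x1
rsvd:2 @ bit 2 → (0x5c>>2)&0x3 = 0x3
cnt:1 @ bit 1 → (0x5c>>1)&0x1 = 0x0
bank:1 @ bit 0 → (0x5c>>0)&0x1 = 0x0

2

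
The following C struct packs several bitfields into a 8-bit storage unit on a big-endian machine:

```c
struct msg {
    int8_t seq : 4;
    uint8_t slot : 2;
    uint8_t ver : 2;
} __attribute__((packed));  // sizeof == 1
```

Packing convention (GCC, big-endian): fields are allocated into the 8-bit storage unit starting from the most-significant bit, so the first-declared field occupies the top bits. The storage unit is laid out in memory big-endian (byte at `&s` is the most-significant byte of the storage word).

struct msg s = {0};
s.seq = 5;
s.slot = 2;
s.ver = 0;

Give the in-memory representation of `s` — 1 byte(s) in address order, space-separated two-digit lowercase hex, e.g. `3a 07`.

[4+:4] seq=5 & 0xf = 0x5; word=0x50
[2+:2] slot=2 & 0x3 = 0x2; word=0x58
[0+:2] ver=0 & 0x3 = 0x0; word=0x58
word = 0x58 → big-endian bytes:
  [0]=0x58

58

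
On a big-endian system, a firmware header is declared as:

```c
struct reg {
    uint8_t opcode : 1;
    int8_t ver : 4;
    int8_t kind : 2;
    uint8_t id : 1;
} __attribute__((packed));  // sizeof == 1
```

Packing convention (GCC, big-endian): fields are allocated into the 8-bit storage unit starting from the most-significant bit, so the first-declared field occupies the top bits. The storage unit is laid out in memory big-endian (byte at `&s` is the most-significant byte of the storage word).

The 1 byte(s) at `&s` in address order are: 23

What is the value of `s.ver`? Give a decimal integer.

4

[0]=0x23 (big-endian) → word 0x23
opcode:1 @ bit 7 → (0x23>>7)&0x1 = 0x0
ver:4 @ bit 3 → (0x23>>3)&0xf = 0x4  ←
kind:2 @ bit 1 → (0x23>>1)&0x3 = 0x1
id:1 @ bit 0 → (0x23>>0)&0x1 = 0x1
ver signed 4b, MSB=0: value = 4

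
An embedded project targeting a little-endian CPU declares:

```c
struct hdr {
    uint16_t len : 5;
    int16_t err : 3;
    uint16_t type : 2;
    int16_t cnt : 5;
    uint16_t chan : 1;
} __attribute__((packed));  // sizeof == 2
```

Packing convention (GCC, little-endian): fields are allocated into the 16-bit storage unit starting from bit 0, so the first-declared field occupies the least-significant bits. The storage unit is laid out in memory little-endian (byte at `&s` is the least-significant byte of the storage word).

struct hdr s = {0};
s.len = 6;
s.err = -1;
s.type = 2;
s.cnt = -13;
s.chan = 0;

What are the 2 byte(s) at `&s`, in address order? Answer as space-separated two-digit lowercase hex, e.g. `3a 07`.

[0+:5] len=6 & 0x1f = 0x6; word=0x0006
[5+:3] err=-1 & 0x7 = 0x7; word=0x00e6
[8+:2] type=2 & 0x3 = 0x2; word=0x02e6
[10+:5] cnt=-13 & 0x1f = 0x13; word=0x4ee6
[15+:1] chan=0 & 0x1 = 0x0; word=0x4ee6
word = 0x4ee6 → little-endian bytes:
  [0]=0xe6  [1]=0x4e

e6 4e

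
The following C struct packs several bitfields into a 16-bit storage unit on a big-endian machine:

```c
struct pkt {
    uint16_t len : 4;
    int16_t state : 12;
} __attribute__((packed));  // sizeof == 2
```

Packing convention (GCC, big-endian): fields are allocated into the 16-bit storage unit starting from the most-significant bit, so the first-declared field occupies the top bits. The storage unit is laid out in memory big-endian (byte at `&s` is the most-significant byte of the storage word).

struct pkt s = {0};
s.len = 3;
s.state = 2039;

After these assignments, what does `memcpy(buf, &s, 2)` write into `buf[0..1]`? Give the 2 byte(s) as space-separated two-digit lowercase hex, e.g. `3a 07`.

len:4 = 3 → 0x3 << 12 → word 0x3000
state:12 = 2039 → 0x7f7 << 0 → word 0x37f7
word = 0x37f7 → big-endian bytes:
  [0]=0x37  [1]=0xf7

37 f7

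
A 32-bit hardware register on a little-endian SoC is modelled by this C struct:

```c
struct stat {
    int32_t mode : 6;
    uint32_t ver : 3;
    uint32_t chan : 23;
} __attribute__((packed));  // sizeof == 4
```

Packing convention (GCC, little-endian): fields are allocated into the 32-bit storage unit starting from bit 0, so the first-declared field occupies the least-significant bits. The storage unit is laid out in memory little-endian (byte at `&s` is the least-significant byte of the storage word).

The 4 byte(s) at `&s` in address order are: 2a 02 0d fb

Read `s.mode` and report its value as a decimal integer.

-22

[0]=0x2a [1]=0x02 [2]=0x0d [3]=0xfb (little-endian) → word 0xfb0d022a
mode [0+:6] = (word>>0) & 0x3f = 42  ←
ver [6+:3] = (word>>6) & 0x7 = 0
chan [9+:23] = (word>>9) & 0x7fffff = 8226433
mode signed 6b, MSB=1: 42 - 64 = -22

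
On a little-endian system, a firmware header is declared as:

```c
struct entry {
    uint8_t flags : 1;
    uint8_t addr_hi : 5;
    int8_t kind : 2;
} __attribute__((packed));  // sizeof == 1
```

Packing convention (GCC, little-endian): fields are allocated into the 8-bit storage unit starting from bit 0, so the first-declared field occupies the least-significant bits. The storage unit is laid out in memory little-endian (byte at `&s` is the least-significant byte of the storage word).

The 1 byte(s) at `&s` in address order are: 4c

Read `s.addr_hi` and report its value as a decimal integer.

[0]=0x4c (little-endian) → word 0x4c
flags:1 @ bit 0 → (0x4c>>0)&0x1 = 0x0
addr_hi:5 @ bit 1 → (0x4c>>1)&0x1f = 0x6  ←
kind:2 @ bit 6 → (0x4c>>6)&0x3 = 0x1

6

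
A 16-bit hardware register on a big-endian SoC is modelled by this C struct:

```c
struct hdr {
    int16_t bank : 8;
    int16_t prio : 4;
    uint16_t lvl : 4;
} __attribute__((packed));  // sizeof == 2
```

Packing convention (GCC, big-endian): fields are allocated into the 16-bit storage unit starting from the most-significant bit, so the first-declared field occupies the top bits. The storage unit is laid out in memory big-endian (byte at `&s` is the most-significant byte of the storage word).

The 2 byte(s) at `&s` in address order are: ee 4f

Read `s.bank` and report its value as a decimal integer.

-18

[0]=0xee [1]=0x4f (big-endian) → word 0xee4f
bank:8 @ bit 8 → (0xee4f>>8)&0xff = 0xee  ←
prio:4 @ bit 4 → (0xee4f>>4)&0xf = 0x4
lvl:4 @ bit 0 → (0xee4f>>0)&0xf = 0xf
bank signed 8b, MSB=1: 238 - 256 = -18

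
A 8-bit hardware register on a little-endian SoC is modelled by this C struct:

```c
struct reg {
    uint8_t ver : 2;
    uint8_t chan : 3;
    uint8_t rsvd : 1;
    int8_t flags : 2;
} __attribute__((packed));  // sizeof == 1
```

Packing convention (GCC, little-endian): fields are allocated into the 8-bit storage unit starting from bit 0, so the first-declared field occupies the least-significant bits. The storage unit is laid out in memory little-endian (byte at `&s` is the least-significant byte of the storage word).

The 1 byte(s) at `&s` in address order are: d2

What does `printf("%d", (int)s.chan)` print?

[0]=0xd2 (little-endian) → word 0xd2
ver:2 @ bit 0 → (0xd2>>0)&0x3 = 0x2
chan:3 @ bit 2 → (0xd2>>2)&0x7 = 0x4  ←
rsvd:1 @ bit 5 → (0xd2>>5)&0x1 = 0x0
flags:2 @ bit 6 → (0xd2>>6)&0x3 = 0x3

4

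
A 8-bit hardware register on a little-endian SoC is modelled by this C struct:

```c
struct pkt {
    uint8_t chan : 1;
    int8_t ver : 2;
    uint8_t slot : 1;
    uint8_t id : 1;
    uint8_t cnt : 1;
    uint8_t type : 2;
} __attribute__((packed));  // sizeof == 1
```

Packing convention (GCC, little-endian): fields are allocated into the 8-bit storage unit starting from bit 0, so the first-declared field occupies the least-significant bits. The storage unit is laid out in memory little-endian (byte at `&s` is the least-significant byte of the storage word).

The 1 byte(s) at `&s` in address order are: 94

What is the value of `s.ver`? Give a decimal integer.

[0]=0x94 (little-endian) → word 0x94
chan:1 @ bit 0 → (0x94>>0)&0x1 = 0x0
ver:2 @ bit 1 → (0x94>>1)&0x3 = 0x2  ←
slot:1 @ bit 3 → (0x94>>3)&0x1 = 0x0
id:1 @ bit 4 → (0x94>>4)&0x1 = 0x1
cnt:1 @ bit 5 → (0x94>>5)&0x1 = 0x0
type:2 @ bit 6 → (0x94>>6)&0x3 = 0x2
ver signed 2b, MSB=1: 2 - 4 = -2

-2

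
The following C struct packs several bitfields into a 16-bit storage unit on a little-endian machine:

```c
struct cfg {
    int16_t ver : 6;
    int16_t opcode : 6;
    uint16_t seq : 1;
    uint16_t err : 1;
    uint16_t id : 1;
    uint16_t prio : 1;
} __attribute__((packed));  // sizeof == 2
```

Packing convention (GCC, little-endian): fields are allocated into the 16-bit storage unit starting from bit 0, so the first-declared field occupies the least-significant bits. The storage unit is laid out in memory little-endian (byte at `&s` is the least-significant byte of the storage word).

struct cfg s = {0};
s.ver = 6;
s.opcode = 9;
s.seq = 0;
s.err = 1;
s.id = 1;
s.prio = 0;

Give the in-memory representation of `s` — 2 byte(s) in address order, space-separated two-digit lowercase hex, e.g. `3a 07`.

ver (6b) val=6 bits=0x6 at bit 0: 0x0006
opcode (6b) val=9 bits=0x9 at bit 6: 0x0246
seq (1b) val=0 bits=0x0 at bit 12: 0x0246
err (1b) val=1 bits=0x1 at bit 13: 0x2246
id (1b) val=1 bits=0x1 at bit 14: 0x6246
prio (1b) val=0 bits=0x0 at bit 15: 0x6246
word = 0x6246 → little-endian bytes:
  [0]=0x46  [1]=0x62

46 62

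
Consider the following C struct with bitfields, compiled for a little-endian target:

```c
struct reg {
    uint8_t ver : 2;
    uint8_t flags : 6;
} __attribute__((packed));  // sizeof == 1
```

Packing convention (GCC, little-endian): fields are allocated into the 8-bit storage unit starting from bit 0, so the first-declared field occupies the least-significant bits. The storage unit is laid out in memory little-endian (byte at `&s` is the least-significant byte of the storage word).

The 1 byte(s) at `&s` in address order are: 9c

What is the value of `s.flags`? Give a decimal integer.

[0]=0x9c (little-endian) → word 0x9c
ver:2 @ bit 0 → (0x9c>>0)&0x3 = 0x0
flags:6 @ bit 2 → (0x9c>>2)&0x3f = 0x27  ←

39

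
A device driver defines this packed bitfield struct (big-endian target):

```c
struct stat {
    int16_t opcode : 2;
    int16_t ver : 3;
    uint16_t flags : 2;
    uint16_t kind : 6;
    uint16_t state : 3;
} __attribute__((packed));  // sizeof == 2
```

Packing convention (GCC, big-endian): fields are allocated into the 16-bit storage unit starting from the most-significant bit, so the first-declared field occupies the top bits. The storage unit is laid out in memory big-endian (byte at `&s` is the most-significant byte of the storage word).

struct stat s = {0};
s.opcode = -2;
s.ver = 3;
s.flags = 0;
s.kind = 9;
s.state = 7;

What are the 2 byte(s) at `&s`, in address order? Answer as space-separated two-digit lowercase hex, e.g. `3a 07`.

opcode:2 = -2 → 0x2 << 14 → word 0x8000
ver:3 = 3 → 0x3 << 11 → word 0x9800
flags:2 = 0 → 0x0 << 9 → word 0x9800
kind:6 = 9 → 0x9 << 3 → word 0x9848
state:3 = 7 → 0x7 << 0 → word 0x984f
word = 0x984f → big-endian bytes:
  [0]=0x98  [1]=0x4f

98 4f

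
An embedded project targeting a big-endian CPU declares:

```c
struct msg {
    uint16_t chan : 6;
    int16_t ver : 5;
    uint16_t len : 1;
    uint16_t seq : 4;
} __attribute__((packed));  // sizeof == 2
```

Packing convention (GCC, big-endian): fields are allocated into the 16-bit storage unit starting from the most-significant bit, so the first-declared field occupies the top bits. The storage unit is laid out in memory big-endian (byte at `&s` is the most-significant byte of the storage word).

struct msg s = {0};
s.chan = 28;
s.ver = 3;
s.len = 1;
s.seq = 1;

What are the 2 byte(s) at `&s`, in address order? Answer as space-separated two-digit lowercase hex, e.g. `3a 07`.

70 71

chan (6b) val=28 bits=0x1c at bit 10: 0x7000
ver (5b) val=3 bits=0x3 at bit 5: 0x7060
len (1b) val=1 bits=0x1 at bit 4: 0x7070
seq (4b) val=1 bits=0x1 at bit 0: 0x7071
word = 0x7071 → big-endian bytes:
  [0]=0x70  [1]=0x71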